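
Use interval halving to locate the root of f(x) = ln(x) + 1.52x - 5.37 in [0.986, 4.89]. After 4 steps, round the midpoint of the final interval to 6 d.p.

2.816000

f(0.986000) = -3.885379, f(4.890000) = 3.649992 (opposite signs)
step 1: m = 2.938000, f(m) = 0.173489 > 0 → root in [0.986000, 2.938000]
step 2: m = 1.962000, f(m) = -1.713796 < 0 → root in [1.962000, 2.938000]
step 3: m = 2.450000, f(m) = -0.749912 < 0 → root in [2.450000, 2.938000]
step 4: m = 2.694000, f(m) = -0.284093 < 0 → root in [2.694000, 2.938000]
Midpoint of [2.694000, 2.938000] = 2.816000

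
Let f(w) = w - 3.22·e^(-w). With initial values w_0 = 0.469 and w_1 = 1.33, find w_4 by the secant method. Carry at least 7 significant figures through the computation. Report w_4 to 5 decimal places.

1.08648

f(w_0) = -1.545521, f(w_1) = 0.478383
w_2 = 1.330000 - (0.478383)·(1.330000 - 0.469000)/(0.478383 - (-1.545521)) = 1.126488; f(w_2) = 0.082662
w_3 = 1.126488 - (0.082662)·(1.126488 - 1.330000)/(0.082662 - (0.478383)) = 1.083977; f(w_3) = -0.005181
w_4 = 1.083977 - (-0.005181)·(1.083977 - 1.126488)/(-0.005181 - (0.082662)) = 1.086484; f(w_4) = 0.000054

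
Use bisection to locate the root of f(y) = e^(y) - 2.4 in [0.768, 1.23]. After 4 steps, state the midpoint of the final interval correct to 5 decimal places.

f(0.768000) = -0.244549, f(1.230000) = 1.021230 (opposite signs)
step 1: m = 0.999000, f(m) = 0.315565 > 0 → root in [0.768000, 0.999000]
step 2: m = 0.883500, f(m) = 0.019353 > 0 → root in [0.768000, 0.883500]
step 3: m = 0.825750, f(m) = -0.116407 < 0 → root in [0.825750, 0.883500]
step 4: m = 0.854625, f(m) = -0.049507 < 0 → root in [0.854625, 0.883500]
Midpoint of [0.854625, 0.883500] = 0.869062

0.86906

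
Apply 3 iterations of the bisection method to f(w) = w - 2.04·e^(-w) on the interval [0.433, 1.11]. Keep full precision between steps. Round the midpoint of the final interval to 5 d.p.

0.89844

f(0.433000) = -0.890063, f(1.110000) = 0.437700 (opposite signs)
step 1: m = 0.771500, f(m) = -0.171631 < 0 → root in [0.771500, 1.110000]
step 2: m = 0.940750, f(m) = 0.144467 > 0 → root in [0.771500, 0.940750]
step 3: m = 0.856125, f(m) = -0.010477 < 0 → root in [0.856125, 0.940750]
Midpoint of [0.856125, 0.940750] = 0.898438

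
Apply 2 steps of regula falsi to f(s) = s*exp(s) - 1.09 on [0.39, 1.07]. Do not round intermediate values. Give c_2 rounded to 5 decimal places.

0.57526

f(0.390000) = -0.513977, f(1.070000) = 2.029456
step 1: c = 0.527415, f(c) = -0.196272 < 0 → new bracket [0.527415, 1.070000]
step 2: c = 0.575262, f(c) = -0.067418 < 0 → new bracket [0.575262, 1.070000]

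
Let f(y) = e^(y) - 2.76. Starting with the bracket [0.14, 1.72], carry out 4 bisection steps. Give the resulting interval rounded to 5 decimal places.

[0.93000, 1.02875]

f(0.140000) = -1.609726, f(1.720000) = 2.824528 (opposite signs)
step 1: m = 0.930000, f(m) = -0.225491 < 0 → root in [0.930000, 1.720000]
step 2: m = 1.325000, f(m) = 1.002185 > 0 → root in [0.930000, 1.325000]
step 3: m = 1.127500, f(m) = 0.327927 > 0 → root in [0.930000, 1.127500]
step 4: m = 1.028750, f(m) = 0.037567 > 0 → root in [0.930000, 1.028750]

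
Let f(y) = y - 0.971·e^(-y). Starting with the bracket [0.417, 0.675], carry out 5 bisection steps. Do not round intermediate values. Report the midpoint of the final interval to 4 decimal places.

f(0.417000) = -0.222909, f(0.675000) = 0.180609 (opposite signs)
step 1: m = 0.546000, f(m) = -0.016464 < 0 → root in [0.546000, 0.675000]
step 2: m = 0.610500, f(m) = 0.083170 > 0 → root in [0.546000, 0.610500]
step 3: m = 0.578250, f(m) = 0.033636 > 0 → root in [0.546000, 0.578250]
step 4: m = 0.562125, f(m) = 0.008658 > 0 → root in [0.546000, 0.562125]
step 5: m = 0.554063, f(m) = -0.003884 < 0 → root in [0.554063, 0.562125]
Midpoint of [0.554063, 0.562125] = 0.558094

0.5581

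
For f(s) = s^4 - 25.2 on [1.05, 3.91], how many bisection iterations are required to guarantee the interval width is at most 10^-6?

22

Initial width b − a = 3.91 − 1.05 = 2.860000.
After n steps the width is (b−a)/2^n; need (b−a)/2^n ≤ 10^-6.
So n ≥ log₂(2.860000/10^-6) = log₂(2860000.0000) ≈ 21.4476.
Hence n = 22.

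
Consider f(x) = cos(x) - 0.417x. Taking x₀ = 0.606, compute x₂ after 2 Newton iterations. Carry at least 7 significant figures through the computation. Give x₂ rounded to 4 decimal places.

f'(x) = -sin(x) - 0.417
x_0 = 0.606000: f = 0.569231, f' = -0.986584 → x_1 = 0.606000 - (0.569231)/(-0.986584) = 1.182971
x_1 = 1.182971: f = -0.115123, f' = -1.342734 → x_2 = 1.182971 - (-0.115123)/(-1.342734) = 1.097233

1.0972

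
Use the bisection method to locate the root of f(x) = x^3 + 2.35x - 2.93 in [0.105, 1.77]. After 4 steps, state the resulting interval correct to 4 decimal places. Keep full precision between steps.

[0.8334, 0.9375]

f(0.105000) = -2.682092, f(1.770000) = 6.774733 (opposite signs)
step 1: m = 0.937500, f(m) = 0.097100 > 0 → root in [0.105000, 0.937500]
step 2: m = 0.521250, f(m) = -1.563438 < 0 → root in [0.521250, 0.937500]
step 3: m = 0.729375, f(m) = -0.827950 < 0 → root in [0.729375, 0.937500]
step 4: m = 0.833438, f(m) = -0.392501 < 0 → root in [0.833438, 0.937500]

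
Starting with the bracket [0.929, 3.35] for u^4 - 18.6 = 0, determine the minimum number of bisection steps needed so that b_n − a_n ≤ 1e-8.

28

Initial width b − a = 3.35 − 0.929 = 2.421000.
After n steps the width is (b−a)/2^n; need (b−a)/2^n ≤ 1e-8.
So n ≥ log₂(2.421000/1e-8) = log₂(242100000.0000) ≈ 27.8510.
Hence n = 28.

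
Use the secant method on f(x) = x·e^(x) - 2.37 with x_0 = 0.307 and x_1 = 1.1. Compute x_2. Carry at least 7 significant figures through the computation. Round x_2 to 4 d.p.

Secant update: x_(k+1) = x_k − f(x_k)·(x_k − x_(k-1))/(f(x_k) − f(x_(k-1))).
f(x_0) = -1.952682, f(x_1) = 0.934583
x_2 = 1.100000 - (0.934583)·(1.100000 - 0.307000)/(0.934583 - (-1.952682)) = 0.843313; f(x_2) = -0.410096

0.8433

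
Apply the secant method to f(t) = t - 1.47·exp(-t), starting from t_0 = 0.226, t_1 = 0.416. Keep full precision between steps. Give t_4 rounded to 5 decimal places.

0.71738

f(t_0) = -0.946646, f(t_1) = -0.553730
t_2 = 0.416000 - (-0.553730)·(0.416000 - 0.226000)/(-0.553730 - (-0.946646)) = 0.683764; f(t_2) = -0.058165
t_3 = 0.683764 - (-0.058165)·(0.683764 - 0.416000)/(-0.058165 - (-0.553730)) = 0.715192; f(t_3) = -0.003783
t_4 = 0.715192 - (-0.003783)·(0.715192 - 0.683764)/(-0.003783 - (-0.058165)) = 0.717378; f(t_4) = -0.000027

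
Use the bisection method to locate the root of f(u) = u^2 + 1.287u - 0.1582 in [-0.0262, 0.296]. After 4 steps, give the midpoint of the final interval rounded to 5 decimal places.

f(-0.026200) = -0.191233, f(0.296000) = 0.310368 (opposite signs)
step 1: m = 0.134900, f(m) = 0.033614 > 0 → root in [-0.026200, 0.134900]
step 2: m = 0.054350, f(m) = -0.085298 < 0 → root in [0.054350, 0.134900]
step 3: m = 0.094625, f(m) = -0.027464 < 0 → root in [0.094625, 0.134900]
step 4: m = 0.114762, f(m) = 0.002670 > 0 → root in [0.094625, 0.114762]
Midpoint of [0.094625, 0.114762] = 0.104694

0.10469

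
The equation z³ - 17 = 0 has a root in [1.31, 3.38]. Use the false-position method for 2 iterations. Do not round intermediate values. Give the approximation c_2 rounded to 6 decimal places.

False-position update: c = (a·f(b) − b·f(a))/(f(b) − f(a)); replace the endpoint whose sign matches f(c).
f(1.310000) = -14.751909, f(3.380000) = 21.614472
step 1: c = 2.149689, f(c) = -7.065937 < 0 → new bracket [2.149689, 3.380000]
step 2: c = 2.452798, f(c) = -2.243426 < 0 → new bracket [2.452798, 3.380000]

2.452798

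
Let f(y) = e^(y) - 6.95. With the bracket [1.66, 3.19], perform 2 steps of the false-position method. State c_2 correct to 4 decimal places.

False-position update: c = (a·f(b) − b·f(a))/(f(b) − f(a)); replace the endpoint whose sign matches f(c).
f(1.660000) = -1.690689, f(3.190000) = 17.338427
step 1: c = 1.795937, f(c) = -0.924884 < 0 → new bracket [1.795937, 3.190000]
step 2: c = 1.866534, f(c) = -0.484151 < 0 → new bracket [1.866534, 3.190000]

1.8665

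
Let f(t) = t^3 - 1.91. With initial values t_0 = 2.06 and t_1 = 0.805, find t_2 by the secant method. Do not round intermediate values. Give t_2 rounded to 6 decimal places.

f(t_0) = 6.831816, f(t_1) = -1.388340
t_2 = 0.805000 - (-1.388340)·(0.805000 - 2.060000)/(-1.388340 - (6.831816)) = 1.016963; f(t_2) = -0.858244

1.016963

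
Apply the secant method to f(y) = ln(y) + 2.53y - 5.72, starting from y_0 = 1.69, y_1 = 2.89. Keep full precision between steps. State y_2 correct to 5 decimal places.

1.99888

f(y_0) = -0.919571, f(y_1) = 2.652957
y_2 = 2.890000 - (2.652957)·(2.890000 - 1.690000)/(2.652957 - (-0.919571)) = 1.998881; f(y_2) = 0.029756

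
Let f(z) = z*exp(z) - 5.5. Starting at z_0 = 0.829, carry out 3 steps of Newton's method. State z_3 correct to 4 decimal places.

1.3838

f'(z) = (z+1)*exp(z)
z_0 = 0.829000: f = -3.600739, f' = 4.190288 → z_1 = 0.829000 - (-3.600739)/(4.190288) = 1.688306
z_1 = 1.688306: f = 3.634254, f' = 14.544562 → z_2 = 1.688306 - (3.634254)/(14.544562) = 1.438436
z_2 = 1.438436: f = 0.561709, f' = 10.275807 → z_3 = 1.438436 - (0.561709)/(10.275807) = 1.383772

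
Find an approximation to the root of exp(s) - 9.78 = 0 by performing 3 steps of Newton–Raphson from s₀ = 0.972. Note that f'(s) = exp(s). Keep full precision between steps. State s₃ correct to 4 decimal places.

2.4478

s_0 = 0.972000: f = -7.136774, f' = 2.643226 → s_1 = 0.972000 - (-7.136774)/(2.643226) = 3.672025
s_1 = 3.672025: f = 29.551458, f' = 39.331458 → s_2 = 3.672025 - (29.551458)/(39.331458) = 2.920681
s_2 = 2.920681: f = 8.773911, f' = 18.553911 → s_3 = 2.920681 - (8.773911)/(18.553911) = 2.447793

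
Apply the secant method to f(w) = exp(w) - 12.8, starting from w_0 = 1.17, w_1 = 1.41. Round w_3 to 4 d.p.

f(w_0) = -9.578007, f(w_1) = -8.704045
w_2 = 1.410000 - (-8.704045)·(1.410000 - 1.170000)/(-8.704045 - (-9.578007)) = 3.800228; f(w_2) = 31.911400
w_3 = 3.800228 - (31.911400)·(3.800228 - 1.410000)/(31.911400 - (-8.704045)) = 1.922235; f(w_3) = -5.963779

1.9222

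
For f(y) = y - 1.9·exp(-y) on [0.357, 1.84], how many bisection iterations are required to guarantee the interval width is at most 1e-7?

Initial width b − a = 1.84 − 0.357 = 1.483000.
After n steps the width is (b−a)/2^n; need (b−a)/2^n ≤ 1e-7.
So n ≥ log₂(1.483000/1e-7) = log₂(14830000.0000) ≈ 23.8220.
Hence n = 24.

24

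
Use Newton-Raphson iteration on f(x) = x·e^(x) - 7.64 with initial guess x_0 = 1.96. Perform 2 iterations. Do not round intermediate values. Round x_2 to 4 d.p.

1.5822

Newton update: x ← x − f(x)/f'(x).
f'(x) = (x + 1)·e^(x)
x_0 = 1.960000: f = 6.274681, f' = 21.014008 → x_1 = 1.960000 - (6.274681)/(21.014008) = 1.661405
x_1 = 1.661405: f = 1.110128, f' = 14.016833 → x_2 = 1.661405 - (1.110128)/(14.016833) = 1.582205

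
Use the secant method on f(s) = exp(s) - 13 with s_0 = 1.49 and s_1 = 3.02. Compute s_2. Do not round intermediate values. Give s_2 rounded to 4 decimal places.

f(s_0) = -8.562904, f(s_1) = 7.491292
s_2 = 3.020000 - (7.491292)·(3.020000 - 1.490000)/(7.491292 - (-8.562904)) = 2.306064; f(s_2) = -2.965155

2.3061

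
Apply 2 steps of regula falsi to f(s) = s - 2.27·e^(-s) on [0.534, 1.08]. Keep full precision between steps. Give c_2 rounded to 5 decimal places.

f(0.534000) = -0.796799, f(1.080000) = 0.309118
step 1: c = 0.927386, f(c) = 0.029405 > 0 → new bracket [0.534000, 0.927386]
step 2: c = 0.913385, f(c) = 0.002743 > 0 → new bracket [0.534000, 0.913385]

0.91339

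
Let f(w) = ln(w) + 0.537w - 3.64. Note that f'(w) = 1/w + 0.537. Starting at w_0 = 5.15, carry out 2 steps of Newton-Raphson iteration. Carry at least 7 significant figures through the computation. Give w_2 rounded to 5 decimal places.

4.13499

Newton update: w ← w − f(w)/f'(w).
w_0 = 5.150000: f = 0.764547, f' = 0.731175 → w_1 = 5.150000 - (0.764547)/(0.731175) = 4.104358
w_1 = 4.104358: f = -0.023910, f' = 0.780643 → w_2 = 4.104358 - (-0.023910)/(0.780643) = 4.134987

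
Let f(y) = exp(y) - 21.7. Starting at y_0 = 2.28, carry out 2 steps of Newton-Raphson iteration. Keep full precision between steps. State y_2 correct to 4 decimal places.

3.1551

f'(y) = exp(y)
y_0 = 2.280000: f = -11.923320, f' = 9.776680 → y_1 = 2.280000 - (-11.923320)/(9.776680) = 3.499567
y_1 = 3.499567: f = 11.401126, f' = 33.101126 → y_2 = 3.499567 - (11.401126)/(33.101126) = 3.155134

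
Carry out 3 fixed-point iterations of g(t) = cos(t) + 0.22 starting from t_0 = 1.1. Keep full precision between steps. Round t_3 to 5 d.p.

t_1 = g(1.100000) = 0.673596
t_2 = g(0.673596) = 1.001583
t_3 = g(1.001583) = 0.758969

0.75897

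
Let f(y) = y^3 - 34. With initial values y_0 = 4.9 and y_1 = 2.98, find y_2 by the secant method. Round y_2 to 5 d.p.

f(y_0) = 83.649000, f(y_1) = -7.536408
y_2 = 2.980000 - (-7.536408)·(2.980000 - 4.900000)/(-7.536408 - (83.649000)) = 3.138687; f(y_2) = -3.079688

3.13869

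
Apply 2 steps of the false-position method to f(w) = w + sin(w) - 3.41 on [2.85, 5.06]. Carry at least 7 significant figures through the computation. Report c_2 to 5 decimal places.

3.89470

False-position update: c = (a·f(b) − b·f(a))/(f(b) − f(a)); replace the endpoint whose sign matches f(c).
f(2.850000) = -0.272522, f(5.060000) = 0.709811
step 1: c = 3.463105, f(c) = -0.262897 < 0 → new bracket [3.463105, 5.060000]
step 2: c = 3.894703, f(c) = -0.199208 < 0 → new bracket [3.894703, 5.060000]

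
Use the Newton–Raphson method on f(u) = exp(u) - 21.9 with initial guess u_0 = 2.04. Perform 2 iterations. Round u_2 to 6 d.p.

3.336445

f'(u) = exp(u)
u_0 = 2.040000: f = -14.209391, f' = 7.690609 → u_1 = 2.040000 - (-14.209391)/(7.690609) = 3.887629
u_1 = 3.887629: f = 26.895045, f' = 48.795045 → u_2 = 3.887629 - (26.895045)/(48.795045) = 3.336445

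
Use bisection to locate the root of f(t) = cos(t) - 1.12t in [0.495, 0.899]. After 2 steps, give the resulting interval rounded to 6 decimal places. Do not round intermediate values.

f(0.495000) = 0.325569, f(0.899000) = -0.384487 (opposite signs)
step 1: m = 0.697000, f(m) = -0.013869 < 0 → root in [0.495000, 0.697000]
step 2: m = 0.596000, f(m) = 0.160068 > 0 → root in [0.596000, 0.697000]

[0.596000, 0.697000]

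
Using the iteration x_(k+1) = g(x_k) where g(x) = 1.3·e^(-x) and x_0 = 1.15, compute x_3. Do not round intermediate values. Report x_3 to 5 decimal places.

x_1 = g(1.150000) = 0.411628
x_2 = g(0.411628) = 0.861342
x_3 = g(0.861342) = 0.549373

0.54937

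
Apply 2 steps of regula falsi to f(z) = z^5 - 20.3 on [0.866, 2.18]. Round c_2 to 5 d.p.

f(0.866000) = -19.812932, f(2.180000) = 28.935967
step 1: c = 1.400047, f(c) = -14.920861 < 0 → new bracket [1.400047, 2.180000]
step 2: c = 1.665401, f(c) = -7.488691 < 0 → new bracket [1.665401, 2.180000]

1.66540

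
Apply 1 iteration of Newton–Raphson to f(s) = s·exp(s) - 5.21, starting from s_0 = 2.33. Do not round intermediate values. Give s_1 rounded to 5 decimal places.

Newton update: s ← s − f(s)/f'(s).
f'(s) = (s + 1)·exp(s)
s_0 = 2.330000: f = 18.737604, f' = 34.225545 → s_1 = 2.330000 - (18.737604)/(34.225545) = 1.782526

1.78253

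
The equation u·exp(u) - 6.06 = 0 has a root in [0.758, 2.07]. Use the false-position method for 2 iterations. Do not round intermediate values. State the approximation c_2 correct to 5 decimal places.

1.32579

False-position update: c = (a·f(b) − b·f(a))/(f(b) − f(a)); replace the endpoint whose sign matches f(c).
f(0.758000) = -4.442425, f(2.070000) = 10.344384
step 1: c = 1.152166, f(c) = -2.413345 < 0 → new bracket [1.152166, 2.070000]
step 2: c = 1.325790, f(c) = -1.068187 < 0 → new bracket [1.325790, 2.070000]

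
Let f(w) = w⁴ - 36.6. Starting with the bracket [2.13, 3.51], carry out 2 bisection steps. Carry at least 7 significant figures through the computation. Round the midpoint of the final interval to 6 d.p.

2.302500

f(2.130000) = -16.016538, f(3.510000) = 115.184864 (opposite signs)
step 1: m = 2.820000, f(m) = 26.640666 > 0 → root in [2.130000, 2.820000]
step 2: m = 2.475000, f(m) = 0.923282 > 0 → root in [2.130000, 2.475000]
Midpoint of [2.130000, 2.475000] = 2.302500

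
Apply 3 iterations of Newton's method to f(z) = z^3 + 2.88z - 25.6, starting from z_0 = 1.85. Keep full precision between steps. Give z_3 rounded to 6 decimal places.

2.623166

Newton update: z ← z − f(z)/f'(z).
f'(z) = 3z^2 + 2.88
z_0 = 1.850000: f = -13.940375, f' = 13.147500 → z_1 = 1.850000 - (-13.940375)/(13.147500) = 2.910306
z_1 = 2.910306: f = 7.431631, f' = 28.289646 → z_2 = 2.910306 - (7.431631)/(28.289646) = 2.647608
z_2 = 2.647608: f = 0.584394, f' = 23.909488 → z_3 = 2.647608 - (0.584394)/(23.909488) = 2.623166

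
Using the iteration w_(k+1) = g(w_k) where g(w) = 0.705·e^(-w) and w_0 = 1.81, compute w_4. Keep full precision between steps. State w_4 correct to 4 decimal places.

0.4840

w_1 = g(1.810000) = 0.115376
w_2 = g(0.115376) = 0.628177
w_3 = g(0.628177) = 0.376162
w_4 = g(0.376162) = 0.483976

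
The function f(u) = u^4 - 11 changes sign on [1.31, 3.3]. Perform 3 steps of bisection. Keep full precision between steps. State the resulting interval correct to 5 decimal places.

[1.80750, 2.05625]

f(1.310000) = -8.055001, f(3.300000) = 107.592100 (opposite signs)
step 1: m = 2.305000, f(m) = 17.228235 > 0 → root in [1.310000, 2.305000]
step 2: m = 1.807500, f(m) = -0.326343 < 0 → root in [1.807500, 2.305000]
step 3: m = 2.056250, f(m) = 6.877371 > 0 → root in [1.807500, 2.056250]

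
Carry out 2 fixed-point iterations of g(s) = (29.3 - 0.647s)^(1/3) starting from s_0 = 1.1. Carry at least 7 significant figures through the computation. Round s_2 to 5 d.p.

3.01187

s_1 = g(1.100000) = 3.057709
s_2 = g(3.057709) = 3.011866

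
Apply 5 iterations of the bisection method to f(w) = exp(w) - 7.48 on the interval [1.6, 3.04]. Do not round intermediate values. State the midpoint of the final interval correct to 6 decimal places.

f(1.600000) = -2.526968, f(3.040000) = 13.425243 (opposite signs)
step 1: m = 2.320000, f(m) = 2.695674 > 0 → root in [1.600000, 2.320000]
step 2: m = 1.960000, f(m) = -0.380673 < 0 → root in [1.960000, 2.320000]
step 3: m = 2.140000, f(m) = 1.019438 > 0 → root in [1.960000, 2.140000]
step 4: m = 2.050000, f(m) = 0.287901 > 0 → root in [1.960000, 2.050000]
step 5: m = 2.005000, f(m) = -0.053906 < 0 → root in [2.005000, 2.050000]
Midpoint of [2.005000, 2.050000] = 2.027500

2.027500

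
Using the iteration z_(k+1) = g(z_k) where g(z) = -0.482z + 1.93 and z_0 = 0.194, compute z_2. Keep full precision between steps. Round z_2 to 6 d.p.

1.044811

z_1 = g(0.194000) = 1.836492
z_2 = g(1.836492) = 1.044811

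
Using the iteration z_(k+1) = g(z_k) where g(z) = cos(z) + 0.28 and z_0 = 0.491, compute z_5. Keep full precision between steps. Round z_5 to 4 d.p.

z_1 = g(0.491000) = 1.161862
z_2 = g(1.161862) = 0.677632
z_3 = g(0.677632) = 1.059060
z_4 = g(1.059060) = 0.769692
z_5 = g(0.769692) = 0.998125

0.9981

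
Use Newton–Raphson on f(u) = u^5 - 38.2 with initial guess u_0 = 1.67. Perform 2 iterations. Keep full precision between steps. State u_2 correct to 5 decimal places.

f'(u) = 5u^4
u_0 = 1.670000: f = -25.210801, f' = 38.889816 → u_1 = 1.670000 - (-25.210801)/(38.889816) = 2.318262
u_1 = 2.318262: f = 28.759601, f' = 144.417656 → u_2 = 2.318262 - (28.759601)/(144.417656) = 2.119120

2.11912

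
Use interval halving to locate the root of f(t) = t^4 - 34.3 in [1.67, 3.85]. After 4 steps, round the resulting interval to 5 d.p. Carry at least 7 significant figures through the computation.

f(1.670000) = -26.522037, f(3.850000) = 185.406506 (opposite signs)
step 1: m = 2.760000, f(m) = 23.727830 > 0 → root in [1.670000, 2.760000]
step 2: m = 2.215000, f(m) = -10.228956 < 0 → root in [2.215000, 2.760000]
step 3: m = 2.487500, f(m) = 3.987090 > 0 → root in [2.215000, 2.487500]
step 4: m = 2.351250, f(m) = -3.737053 < 0 → root in [2.351250, 2.487500]

[2.35125, 2.48750]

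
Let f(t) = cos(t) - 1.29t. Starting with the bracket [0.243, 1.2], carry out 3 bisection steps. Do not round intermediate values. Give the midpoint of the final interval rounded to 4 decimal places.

f(0.243000) = 0.657150, f(1.200000) = -1.185642 (opposite signs)
step 1: m = 0.721500, f(m) = -0.179919 < 0 → root in [0.243000, 0.721500]
step 2: m = 0.482250, f(m) = 0.263851 > 0 → root in [0.482250, 0.721500]
step 3: m = 0.601875, f(m) = 0.047857 > 0 → root in [0.601875, 0.721500]
Midpoint of [0.601875, 0.721500] = 0.661687

0.6617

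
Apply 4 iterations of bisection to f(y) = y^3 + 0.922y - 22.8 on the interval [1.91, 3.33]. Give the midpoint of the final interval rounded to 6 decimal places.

2.753125

f(1.910000) = -14.071109, f(3.330000) = 17.196297 (opposite signs)
step 1: m = 2.620000, f(m) = -2.399632 < 0 → root in [2.620000, 3.330000]
step 2: m = 2.975000, f(m) = 6.273559 > 0 → root in [2.620000, 2.975000]
step 3: m = 2.797500, f(m) = 1.672547 > 0 → root in [2.620000, 2.797500]
step 4: m = 2.708750, f(m) = -0.427549 < 0 → root in [2.708750, 2.797500]
Midpoint of [2.708750, 2.797500] = 2.753125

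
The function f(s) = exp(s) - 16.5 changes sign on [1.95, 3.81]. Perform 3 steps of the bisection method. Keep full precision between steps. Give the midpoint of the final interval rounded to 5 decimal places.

f(1.950000) = -9.471312, f(3.810000) = 28.650439 (opposite signs)
step 1: m = 2.880000, f(m) = 1.314273 > 0 → root in [1.950000, 2.880000]
step 2: m = 2.415000, f(m) = -5.310230 < 0 → root in [2.415000, 2.880000]
step 3: m = 2.647500, f(m) = -2.381302 < 0 → root in [2.647500, 2.880000]
Midpoint of [2.647500, 2.880000] = 2.763750

2.76375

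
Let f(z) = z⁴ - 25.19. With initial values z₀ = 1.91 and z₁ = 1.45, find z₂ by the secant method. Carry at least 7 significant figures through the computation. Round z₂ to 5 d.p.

2.52491

Secant update: z_(k+1) = z_k − f(z_k)·(z_k − z_(k-1))/(f(z_k) − f(z_(k-1))).
f(z_0) = -11.881366, f(z_1) = -20.769494
z_2 = 1.450000 - (-20.769494)·(1.450000 - 1.910000)/(-20.769494 - (-11.881366)) = 2.524913; f(z_2) = 15.453017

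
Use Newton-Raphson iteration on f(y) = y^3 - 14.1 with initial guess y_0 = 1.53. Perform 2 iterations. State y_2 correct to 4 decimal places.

f'(y) = 3y^2
y_0 = 1.530000: f = -10.518423, f' = 7.022700 → y_1 = 1.530000 - (-10.518423)/(7.022700) = 3.027775
y_1 = 3.027775: f = 13.656884, f' = 27.502260 → y_2 = 3.027775 - (13.656884)/(27.502260) = 2.531202

2.5312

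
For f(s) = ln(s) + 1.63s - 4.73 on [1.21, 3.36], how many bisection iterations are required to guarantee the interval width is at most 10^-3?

12

Initial width b − a = 3.36 − 1.21 = 2.150000.
After n steps the width is (b−a)/2^n; need (b−a)/2^n ≤ 10^-3.
So n ≥ log₂(2.150000/10^-3) = log₂(2150.0000) ≈ 11.0701.
Hence n = 12.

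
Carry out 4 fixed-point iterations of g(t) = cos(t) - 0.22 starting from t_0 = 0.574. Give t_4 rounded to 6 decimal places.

t_1 = g(0.574000) = 0.619736
t_2 = g(0.619736) = 0.594032
t_3 = g(0.594032) = 0.608691
t_4 = g(0.608691) = 0.600397

0.600397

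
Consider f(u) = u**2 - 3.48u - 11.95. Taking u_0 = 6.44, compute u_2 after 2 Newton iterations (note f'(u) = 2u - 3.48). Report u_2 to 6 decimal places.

5.610771

Newton update: u ← u − f(u)/f'(u).
u_0 = 6.440000: f = 7.112400, f' = 9.400000 → u_1 = 6.440000 - (7.112400)/(9.400000) = 5.683362
u_1 = 5.683362: f = 0.572502, f' = 7.886723 → u_2 = 5.683362 - (0.572502)/(7.886723) = 5.610771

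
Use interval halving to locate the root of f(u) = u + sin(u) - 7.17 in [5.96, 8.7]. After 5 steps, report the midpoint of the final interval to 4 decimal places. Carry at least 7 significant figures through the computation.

f(5.960000) = -1.527589, f(8.700000) = 2.192969 (opposite signs)
step 1: m = 7.330000, f(m) = 1.025834 > 0 → root in [5.960000, 7.330000]
step 2: m = 6.645000, f(m) = -0.171028 < 0 → root in [6.645000, 7.330000]
step 3: m = 6.987500, f(m) = 0.465012 > 0 → root in [6.645000, 6.987500]
step 4: m = 6.816250, f(m) = 0.154425 > 0 → root in [6.645000, 6.816250]
step 5: m = 6.730625, f(m) = -0.006716 < 0 → root in [6.730625, 6.816250]
Midpoint of [6.730625, 6.816250] = 6.773438

6.7734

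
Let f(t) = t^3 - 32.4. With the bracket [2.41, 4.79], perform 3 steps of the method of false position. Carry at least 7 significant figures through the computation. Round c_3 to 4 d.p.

3.1412

f(2.410000) = -18.402479, f(4.790000) = 77.502239
step 1: c = 2.866681, f(c) = -8.842007 < 0 → new bracket [2.866681, 4.790000]
step 2: c = 3.063637, f(c) = -3.645092 < 0 → new bracket [3.063637, 4.790000]
step 3: c = 3.141184, f(c) = -1.405810 < 0 → new bracket [3.141184, 4.790000]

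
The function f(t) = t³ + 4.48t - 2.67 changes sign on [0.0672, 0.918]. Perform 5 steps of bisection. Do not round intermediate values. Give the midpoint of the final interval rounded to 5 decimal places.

0.55907

f(0.067200) = -2.368641, f(0.918000) = 2.216261 (opposite signs)
step 1: m = 0.492600, f(m) = -0.343620 < 0 → root in [0.492600, 0.918000]
step 2: m = 0.705300, f(m) = 0.840594 > 0 → root in [0.492600, 0.705300]
step 3: m = 0.598950, f(m) = 0.228164 > 0 → root in [0.492600, 0.598950]
step 4: m = 0.545775, f(m) = -0.062358 < 0 → root in [0.545775, 0.598950]
step 5: m = 0.572363, f(m) = 0.081689 > 0 → root in [0.545775, 0.572363]
Midpoint of [0.545775, 0.572363] = 0.559069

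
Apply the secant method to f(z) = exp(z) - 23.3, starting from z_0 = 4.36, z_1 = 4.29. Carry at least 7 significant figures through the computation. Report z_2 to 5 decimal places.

f(z_0) = 54.957134, f(z_1) = 49.666468
z_2 = 4.290000 - (49.666468)·(4.290000 - 4.360000)/(49.666468 - (54.957134)) = 3.632870; f(z_2) = 14.521226

3.63287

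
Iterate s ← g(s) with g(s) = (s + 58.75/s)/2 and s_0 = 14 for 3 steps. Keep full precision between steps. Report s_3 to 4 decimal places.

7.6657

s_1 = g(14.000000) = 9.098214
s_2 = g(9.098214) = 7.777763
s_3 = g(7.777763) = 7.665674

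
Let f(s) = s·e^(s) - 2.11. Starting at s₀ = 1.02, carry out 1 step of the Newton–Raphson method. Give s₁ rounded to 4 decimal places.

0.8917

f'(s) = (s + 1)·e^(s)
s_0 = 1.020000: f = 0.718659, f' = 5.601853 → s_1 = 1.020000 - (0.718659)/(5.601853) = 0.891711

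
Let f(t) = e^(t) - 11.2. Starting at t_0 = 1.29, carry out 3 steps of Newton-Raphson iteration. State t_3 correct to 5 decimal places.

2.46801

Newton update: t ← t − f(t)/f'(t).
f'(t) = e^(t)
t_0 = 1.290000: f = -7.567213, f' = 3.632787 → t_1 = 1.290000 - (-7.567213)/(3.632787) = 3.373033
t_1 = 3.373033: f = 17.966849, f' = 29.166849 → t_2 = 3.373033 - (17.966849)/(29.166849) = 2.757030
t_2 = 2.757030: f = 4.552993, f' = 15.752993 → t_3 = 2.757030 - (4.552993)/(15.752993) = 2.468006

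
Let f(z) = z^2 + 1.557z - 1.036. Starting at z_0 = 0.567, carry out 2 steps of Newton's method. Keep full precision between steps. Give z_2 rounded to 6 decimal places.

0.502931

Newton update: z ← z − f(z)/f'(z).
f'(z) = 2z + 1.557
z_0 = 0.567000: f = 0.168308, f' = 2.691000 → z_1 = 0.567000 - (0.168308)/(2.691000) = 0.504455
z_1 = 0.504455: f = 0.003912, f' = 2.565910 → z_2 = 0.504455 - (0.003912)/(2.565910) = 0.502931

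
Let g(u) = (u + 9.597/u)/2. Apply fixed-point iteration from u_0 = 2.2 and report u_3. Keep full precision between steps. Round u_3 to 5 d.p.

u_1 = g(2.200000) = 3.281136
u_2 = g(3.281136) = 3.103019
u_3 = g(3.103019) = 3.097907

3.09791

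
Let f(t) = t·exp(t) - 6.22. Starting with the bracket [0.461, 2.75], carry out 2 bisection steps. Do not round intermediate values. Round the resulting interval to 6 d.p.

f(0.461000) = -5.489011, f(2.750000) = 36.797238 (opposite signs)
step 1: m = 1.605500, f(m) = 1.775951 > 0 → root in [0.461000, 1.605500]
step 2: m = 1.033250, f(m) = -3.316377 < 0 → root in [1.033250, 1.605500]

[1.033250, 1.605500]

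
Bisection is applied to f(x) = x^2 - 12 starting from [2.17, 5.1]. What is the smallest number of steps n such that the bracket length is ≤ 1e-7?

25

Initial width b − a = 5.1 − 2.17 = 2.930000.
After n steps the width is (b−a)/2^n; need (b−a)/2^n ≤ 1e-7.
So n ≥ log₂(2.930000/1e-7) = log₂(29300000.0000) ≈ 24.8044.
Hence n = 25.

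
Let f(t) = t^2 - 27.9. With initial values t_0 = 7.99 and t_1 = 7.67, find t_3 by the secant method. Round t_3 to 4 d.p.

Secant update: t_(k+1) = t_k − f(t_k)·(t_k − t_(k-1))/(f(t_k) − f(t_(k-1))).
f(t_0) = 35.940100, f(t_1) = 30.928900
t_2 = 7.670000 - (30.928900)·(7.670000 - 7.990000)/(30.928900 - (35.940100)) = 5.694974; f(t_2) = 4.532734
t_3 = 5.694974 - (4.532734)·(5.694974 - 7.670000)/(4.532734 - (30.928900)) = 5.355824; f(t_3) = 0.784853

5.3558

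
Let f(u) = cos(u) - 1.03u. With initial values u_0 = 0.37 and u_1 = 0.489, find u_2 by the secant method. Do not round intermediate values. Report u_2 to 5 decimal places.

f(u_0) = 0.551227, f(u_1) = 0.379133
u_2 = 0.489000 - (0.379133)·(0.489000 - 0.370000)/(0.379133 - (0.551227)) = 0.751163; f(u_2) = -0.042803

0.75116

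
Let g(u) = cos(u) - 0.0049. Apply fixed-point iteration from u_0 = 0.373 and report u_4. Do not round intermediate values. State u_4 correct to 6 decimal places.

u_1 = g(0.373000) = 0.926338
u_2 = g(0.926338) = 0.595865
u_3 = g(0.595865) = 0.822763
u_4 = g(0.822763) = 0.675298

0.675298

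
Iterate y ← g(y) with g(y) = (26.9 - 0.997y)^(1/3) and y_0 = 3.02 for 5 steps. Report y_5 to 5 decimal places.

y_1 = g(3.020000) = 2.880048
y_2 = g(2.880048) = 2.885644
y_3 = g(2.885644) = 2.885421
y_4 = g(2.885421) = 2.885430
y_5 = g(2.885430) = 2.885429

2.88543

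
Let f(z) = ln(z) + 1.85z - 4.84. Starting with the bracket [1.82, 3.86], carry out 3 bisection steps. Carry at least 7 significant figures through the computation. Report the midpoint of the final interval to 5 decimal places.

2.20250

f(1.820000) = -0.874163, f(3.860000) = 3.651667 (opposite signs)
step 1: m = 2.840000, f(m) = 1.457804 > 0 → root in [1.820000, 2.840000]
step 2: m = 2.330000, f(m) = 0.316368 > 0 → root in [1.820000, 2.330000]
step 3: m = 2.075000, f(m) = -0.271289 < 0 → root in [2.075000, 2.330000]
Midpoint of [2.075000, 2.330000] = 2.202500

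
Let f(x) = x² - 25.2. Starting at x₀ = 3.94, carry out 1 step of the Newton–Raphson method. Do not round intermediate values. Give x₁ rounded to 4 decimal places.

5.1680

f'(x) = 2x
x_0 = 3.940000: f = -9.676400, f' = 7.880000 → x_1 = 3.940000 - (-9.676400)/(7.880000) = 5.167970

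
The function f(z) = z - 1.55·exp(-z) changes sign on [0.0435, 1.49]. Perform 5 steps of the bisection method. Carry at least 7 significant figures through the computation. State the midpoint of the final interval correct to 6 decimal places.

0.744148

f(0.043500) = -1.440520, f(1.490000) = 1.140672 (opposite signs)
step 1: m = 0.766750, f(m) = 0.046744 > 0 → root in [0.043500, 0.766750]
step 2: m = 0.405125, f(m) = -0.628560 < 0 → root in [0.405125, 0.766750]
step 3: m = 0.585938, f(m) = -0.276767 < 0 → root in [0.585938, 0.766750]
step 4: m = 0.676344, f(m) = -0.111789 < 0 → root in [0.676344, 0.766750]
step 5: m = 0.721547, f(m) = -0.031753 < 0 → root in [0.721547, 0.766750]
Midpoint of [0.721547, 0.766750] = 0.744148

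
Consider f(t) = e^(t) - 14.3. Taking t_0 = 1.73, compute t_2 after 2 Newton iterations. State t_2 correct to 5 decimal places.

f'(t) = e^(t)
t_0 = 1.730000: f = -8.659346, f' = 5.640654 → t_1 = 1.730000 - (-8.659346)/(5.640654) = 3.265167
t_1 = 3.265167: f = 11.884485, f' = 26.184485 → t_2 = 3.265167 - (11.884485)/(26.184485) = 2.811292

2.81129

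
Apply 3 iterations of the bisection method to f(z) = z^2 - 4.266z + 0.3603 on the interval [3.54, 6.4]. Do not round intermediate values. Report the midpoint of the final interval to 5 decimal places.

4.07625

f(3.540000) = -2.209740, f(6.400000) = 14.017900 (opposite signs)
step 1: m = 4.970000, f(m) = 3.859180 > 0 → root in [3.540000, 4.970000]
step 2: m = 4.255000, f(m) = 0.313495 > 0 → root in [3.540000, 4.255000]
step 3: m = 3.897500, f(m) = -1.075929 < 0 → root in [3.897500, 4.255000]
Midpoint of [3.897500, 4.255000] = 4.076250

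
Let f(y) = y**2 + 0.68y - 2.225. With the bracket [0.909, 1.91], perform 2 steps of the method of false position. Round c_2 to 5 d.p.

f(0.909000) = -0.780599, f(1.910000) = 2.721900
step 1: c = 1.132092, f(c) = -0.173545 < 0 → new bracket [1.132092, 1.910000]
step 2: c = 1.178718, f(c) = -0.034097 < 0 → new bracket [1.178718, 1.910000]

1.17872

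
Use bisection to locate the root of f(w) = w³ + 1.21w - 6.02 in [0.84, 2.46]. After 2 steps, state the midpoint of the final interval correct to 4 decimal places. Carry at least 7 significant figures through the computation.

f(0.840000) = -4.410896, f(2.460000) = 11.843536 (opposite signs)
step 1: m = 1.650000, f(m) = 0.468625 > 0 → root in [0.840000, 1.650000]
step 2: m = 1.245000, f(m) = -2.583769 < 0 → root in [1.245000, 1.650000]
Midpoint of [1.245000, 1.650000] = 1.447500

1.4475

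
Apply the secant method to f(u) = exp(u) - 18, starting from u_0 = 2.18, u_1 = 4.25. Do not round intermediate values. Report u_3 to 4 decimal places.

f(u_0) = -9.153694, f(u_1) = 52.105412
u_2 = 4.250000 - (52.105412)·(4.250000 - 2.180000)/(52.105412 - (-9.153694)) = 2.489312; f(u_2) = -5.947025
u_3 = 2.489312 - (-5.947025)·(2.489312 - 4.250000)/(-5.947025 - (52.105412)) = 2.669680; f(u_3) = -3.564644

2.6697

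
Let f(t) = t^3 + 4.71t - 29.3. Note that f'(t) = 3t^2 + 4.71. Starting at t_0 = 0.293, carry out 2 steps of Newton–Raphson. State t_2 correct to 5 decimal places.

Newton update: t ← t − f(t)/f'(t).
t_0 = 0.293000: f = -27.894816, f' = 4.967547 → t_1 = 0.293000 - (-27.894816)/(4.967547) = 5.908411
t_1 = 5.908411: f = 204.787189, f' = 109.437949 → t_2 = 5.908411 - (204.787189)/(109.437949) = 4.037148

4.03715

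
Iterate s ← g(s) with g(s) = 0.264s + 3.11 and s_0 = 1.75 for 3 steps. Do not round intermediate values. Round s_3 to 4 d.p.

4.1800

s_1 = g(1.750000) = 3.572000
s_2 = g(3.572000) = 4.053008
s_3 = g(4.053008) = 4.179994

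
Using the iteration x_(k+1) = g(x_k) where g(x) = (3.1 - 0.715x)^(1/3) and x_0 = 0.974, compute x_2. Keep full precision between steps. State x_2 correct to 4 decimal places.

1.2891

x_1 = g(0.974000) = 1.339533
x_2 = g(1.339533) = 1.289107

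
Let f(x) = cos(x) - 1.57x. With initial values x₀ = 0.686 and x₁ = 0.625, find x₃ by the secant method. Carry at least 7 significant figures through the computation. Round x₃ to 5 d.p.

f(x_0) = -0.303234, f(x_1) = -0.170287
x_2 = 0.625000 - (-0.170287)·(0.625000 - 0.686000)/(-0.170287 - (-0.303234)) = 0.546867; f(x_2) = -0.004424
x_3 = 0.546867 - (-0.004424)·(0.546867 - 0.625000)/(-0.004424 - (-0.170287)) = 0.544783; f(x_3) = -0.000070

0.54478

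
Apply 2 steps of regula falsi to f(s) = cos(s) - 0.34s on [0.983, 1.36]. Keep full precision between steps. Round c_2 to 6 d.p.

1.163787

f(0.983000) = 0.220309, f(1.360000) = -0.253161
step 1: c = 1.158420, f(c) = 0.006924 > 0 → new bracket [1.158420, 1.360000]
step 2: c = 1.163787, f(c) = 0.000177 > 0 → new bracket [1.163787, 1.360000]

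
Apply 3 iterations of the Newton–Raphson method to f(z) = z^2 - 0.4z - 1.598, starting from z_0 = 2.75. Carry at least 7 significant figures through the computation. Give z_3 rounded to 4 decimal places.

1.4802

f'(z) = 2z - 0.4
z_0 = 2.750000: f = 4.864500, f' = 5.100000 → z_1 = 2.750000 - (4.864500)/(5.100000) = 1.796176
z_1 = 1.796176: f = 0.909779, f' = 3.192353 → z_2 = 1.796176 - (0.909779)/(3.192353) = 1.511189
z_2 = 1.511189: f = 0.081218, f' = 2.622379 → z_3 = 1.511189 - (0.081218)/(2.622379) = 1.480218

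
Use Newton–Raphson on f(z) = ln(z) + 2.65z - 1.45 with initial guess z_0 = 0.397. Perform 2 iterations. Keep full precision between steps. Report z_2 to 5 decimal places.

0.68785

f'(z) = 1/z + 2.65
z_0 = 0.397000: f = -1.321769, f' = 5.168892 → z_1 = 0.397000 - (-1.321769)/(5.168892) = 0.652716
z_1 = 0.652716: f = -0.146915, f' = 4.182060 → z_2 = 0.652716 - (-0.146915)/(4.182060) = 0.687846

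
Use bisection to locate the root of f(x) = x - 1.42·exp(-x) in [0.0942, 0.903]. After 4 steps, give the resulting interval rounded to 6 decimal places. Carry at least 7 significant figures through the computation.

f(0.094200) = -1.198143, f(0.903000) = 0.327400 (opposite signs)
step 1: m = 0.498600, f(m) = -0.363880 < 0 → root in [0.498600, 0.903000]
step 2: m = 0.700800, f(m) = -0.003787 < 0 → root in [0.700800, 0.903000]
step 3: m = 0.801900, f(m) = 0.165064 > 0 → root in [0.700800, 0.801900]
step 4: m = 0.751350, f(m) = 0.081494 > 0 → root in [0.700800, 0.751350]

[0.700800, 0.751350]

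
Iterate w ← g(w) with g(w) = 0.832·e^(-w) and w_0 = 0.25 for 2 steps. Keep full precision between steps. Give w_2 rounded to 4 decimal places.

0.4352

w_1 = g(0.250000) = 0.647962
w_2 = g(0.647962) = 0.435228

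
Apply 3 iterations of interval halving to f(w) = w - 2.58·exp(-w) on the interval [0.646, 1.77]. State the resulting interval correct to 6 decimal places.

[0.927000, 1.067500]

f(0.646000) = -0.706276, f(1.770000) = 1.330541 (opposite signs)
step 1: m = 1.208000, f(m) = 0.437111 > 0 → root in [0.646000, 1.208000]
step 2: m = 0.927000, f(m) = -0.094007 < 0 → root in [0.927000, 1.208000]
step 3: m = 1.067500, f(m) = 0.180323 > 0 → root in [0.927000, 1.067500]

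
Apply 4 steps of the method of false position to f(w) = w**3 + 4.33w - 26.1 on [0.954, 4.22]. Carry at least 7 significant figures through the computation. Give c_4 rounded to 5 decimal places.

2.42387

False-position update: c = (a·f(b) − b·f(a))/(f(b) − f(a)); replace the endpoint whose sign matches f(c).
f(0.954000) = -21.100929, f(4.220000) = 67.324048
step 1: c = 1.733368, f(c) = -13.386495 < 0 → new bracket [1.733368, 4.220000]
step 2: c = 2.145796, f(c) = -6.928507 < 0 → new bracket [2.145796, 4.220000]
step 3: c = 2.339340, f(c) = -3.168586 < 0 → new bracket [2.339340, 4.220000]
step 4: c = 2.423874, f(c) = -1.363956 < 0 → new bracket [2.423874, 4.220000]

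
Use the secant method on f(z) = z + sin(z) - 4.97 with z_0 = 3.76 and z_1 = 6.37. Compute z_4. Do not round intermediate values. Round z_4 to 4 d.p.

f(z_0) = -1.789738, f(z_1) = 1.486706
z_2 = 6.370000 - (1.486706)·(6.370000 - 3.760000)/(1.486706 - (-1.789738)) = 5.185697; f(z_2) = -0.674368
z_3 = 5.185697 - (-0.674368)·(5.185697 - 6.370000)/(-0.674368 - (1.486706)) = 5.555262; f(z_3) = -0.080059
z_4 = 5.555262 - (-0.080059)·(5.555262 - 5.185697)/(-0.080059 - (-0.674368)) = 5.605046; f(z_4) = 0.007700

5.6050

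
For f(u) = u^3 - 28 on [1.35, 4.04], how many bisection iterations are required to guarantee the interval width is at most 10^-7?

25

Initial width b − a = 4.04 − 1.35 = 2.690000.
After n steps the width is (b−a)/2^n; need (b−a)/2^n ≤ 10^-7.
So n ≥ log₂(2.690000/10^-7) = log₂(26900000.0000) ≈ 24.6811.
Hence n = 25.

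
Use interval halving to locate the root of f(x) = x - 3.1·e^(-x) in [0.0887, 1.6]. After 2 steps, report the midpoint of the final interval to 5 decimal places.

1.03326

f(0.088700) = -2.748172, f(1.600000) = 0.974121 (opposite signs)
step 1: m = 0.844350, f(m) = -0.488144 < 0 → root in [0.844350, 1.600000]
step 2: m = 1.222175, f(m) = 0.308950 > 0 → root in [0.844350, 1.222175]
Midpoint of [0.844350, 1.222175] = 1.033262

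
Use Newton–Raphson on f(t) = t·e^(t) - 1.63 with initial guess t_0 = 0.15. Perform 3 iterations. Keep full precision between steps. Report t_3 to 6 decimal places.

f'(t) = (t + 1)·e^(t)
t_0 = 0.150000: f = -1.455725, f' = 1.336109 → t_1 = 0.150000 - (-1.455725)/(1.336109) = 1.239525
t_1 = 1.239525: f = 2.651287, f' = 7.735260 → t_2 = 1.239525 - (2.651287)/(7.735260) = 0.896772
t_2 = 0.896772: f = 0.568594, f' = 4.650270 → t_3 = 0.896772 - (0.568594)/(4.650270) = 0.774501

0.774501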